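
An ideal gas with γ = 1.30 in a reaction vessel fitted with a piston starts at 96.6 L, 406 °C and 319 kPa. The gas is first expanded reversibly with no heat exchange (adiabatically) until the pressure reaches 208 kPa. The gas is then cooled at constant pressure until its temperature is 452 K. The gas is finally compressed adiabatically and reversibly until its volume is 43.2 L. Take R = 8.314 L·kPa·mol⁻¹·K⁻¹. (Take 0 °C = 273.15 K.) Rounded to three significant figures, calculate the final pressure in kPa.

Convert: T₁ = 679.1 K.
Reversible adiabatic, γ = 1.30: T₂ = T₁·(P₂/P₁)^((γ−1)/γ) = 615.3 K; V₂ = V₁·(P₁/P₂)^(1/γ) = 134.2 L.
Isobaric, so V/T is constant: P₃ = P₂; V₃ = V₂·(T₃/T₂) = 98.60 L.
Adiabatic (γ = 1.30), T V^(γ−1) and P V^γ constant: T₄ = T₃·(V₃/V₄)^(γ−1) = 579.0 K; P₄ = P₃·(V₃/V₄)^γ = 608.1 kPa.

P₄ ≈ 608 kPa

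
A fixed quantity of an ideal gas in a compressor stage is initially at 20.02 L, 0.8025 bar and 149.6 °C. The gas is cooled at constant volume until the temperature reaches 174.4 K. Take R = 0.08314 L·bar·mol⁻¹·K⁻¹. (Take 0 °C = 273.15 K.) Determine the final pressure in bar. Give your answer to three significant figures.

Convert: T₁ = 422.8 K.
V constant ⇒ P ∝ T: V₂ = V₁; P₂ = P₁·(T₂/T₁) = 0.3311 bar.

P₂ ≈ 0.331 bar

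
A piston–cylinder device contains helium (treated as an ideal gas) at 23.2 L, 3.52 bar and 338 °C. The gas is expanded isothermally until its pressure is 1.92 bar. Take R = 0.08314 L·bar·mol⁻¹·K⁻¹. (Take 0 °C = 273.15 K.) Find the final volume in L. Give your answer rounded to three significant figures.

Convert: T₁ = 611.1 K.
Isothermal, so P V is constant: T₂ = T₁; V₂ = V₁·(P₁/P₂) = 42.53 L.

V₂ ≈ 42.5 L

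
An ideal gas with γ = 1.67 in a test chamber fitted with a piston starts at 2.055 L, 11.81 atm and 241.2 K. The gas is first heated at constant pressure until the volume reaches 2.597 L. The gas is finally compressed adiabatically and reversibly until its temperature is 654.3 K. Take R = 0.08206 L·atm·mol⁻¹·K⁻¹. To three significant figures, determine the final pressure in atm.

Isobaric, so V/T is constant: P₂ = P₁; T₂ = T₁·(V₂/V₁) = 304.8 K.
Reversible adiabatic, γ = 1.67: P₃ = P₂·(T₃/T₂)^(γ/(γ−1)) = 79.27 atm; V₃ = V₂·(T₂/T₃)^(1/(γ−1)) = 0.8305 L.

P₃ ≈ 79.3 atm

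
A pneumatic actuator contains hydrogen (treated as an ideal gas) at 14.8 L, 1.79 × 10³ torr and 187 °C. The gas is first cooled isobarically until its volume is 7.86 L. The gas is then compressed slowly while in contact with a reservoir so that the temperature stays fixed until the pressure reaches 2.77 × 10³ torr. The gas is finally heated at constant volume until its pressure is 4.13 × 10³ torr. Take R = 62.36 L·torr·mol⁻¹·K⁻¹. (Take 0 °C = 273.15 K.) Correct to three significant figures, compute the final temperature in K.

Convert: T₁ = 460.1 K.
P constant ⇒ V ∝ T: P₂ = P₁; T₂ = T₁·(V₂/V₁) = 244.4 K.
T constant ⇒ Boyle's law P V = const: T₃ = T₂; V₃ = V₂·(P₂/P₃) = 5.079 L.
Isochoric, so P/T is constant: V₄ = V₃; T₄ = T₃·(P₄/P₃) = 364.4 K.

T₄ ≈ 364 K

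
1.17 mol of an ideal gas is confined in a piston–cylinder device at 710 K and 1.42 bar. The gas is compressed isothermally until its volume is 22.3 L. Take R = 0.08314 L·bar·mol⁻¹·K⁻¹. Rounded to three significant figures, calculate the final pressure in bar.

From PV = nRT: V₁ = nRT₁/P₁ = 48.64 L.
Isothermal, so P V is constant: T₂ = T₁; P₂ = P₁·(V₁/V₂) = 3.097 bar.

P₂ ≈ 3.10 bar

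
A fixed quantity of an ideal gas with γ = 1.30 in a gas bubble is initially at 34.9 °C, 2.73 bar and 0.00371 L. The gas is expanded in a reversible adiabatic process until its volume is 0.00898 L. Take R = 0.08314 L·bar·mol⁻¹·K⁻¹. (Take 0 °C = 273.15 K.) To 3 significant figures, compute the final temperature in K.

Convert: T₁ = 308.0 K.
Adiabatic (γ = 1.30), T V^(γ−1) and P V^γ constant: T₂ = T₁·(V₁/V₂)^(γ−1) = 236.3 K; P₂ = P₁·(V₁/V₂)^γ = 0.8651 bar.

T₂ ≈ 236 K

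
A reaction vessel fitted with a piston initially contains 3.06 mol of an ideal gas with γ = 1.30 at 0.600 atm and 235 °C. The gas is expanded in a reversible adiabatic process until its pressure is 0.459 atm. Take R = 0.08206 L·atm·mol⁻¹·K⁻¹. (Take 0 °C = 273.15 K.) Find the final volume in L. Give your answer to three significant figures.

V₂ ≈ 261 L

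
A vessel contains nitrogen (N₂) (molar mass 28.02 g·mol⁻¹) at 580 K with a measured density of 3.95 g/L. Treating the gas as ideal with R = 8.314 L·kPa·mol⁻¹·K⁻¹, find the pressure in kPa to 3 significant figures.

P ≈ 680 kPa

ρ = PM/(RT) ⇒ P = ρRT/M = (3.95 × 8.314 × 580.0) / 28.02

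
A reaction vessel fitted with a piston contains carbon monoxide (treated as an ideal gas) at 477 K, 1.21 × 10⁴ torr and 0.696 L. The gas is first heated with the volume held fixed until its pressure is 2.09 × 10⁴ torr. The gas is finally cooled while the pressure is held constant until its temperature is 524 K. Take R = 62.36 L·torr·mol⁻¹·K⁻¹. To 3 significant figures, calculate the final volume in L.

V₃ ≈ 0.443 L

V constant ⇒ P ∝ T: V₂ = V₁; T₂ = T₁·(P₂/P₁) = 823.9 K.
Isobaric, so V/T is constant: P₃ = P₂; V₃ = V₂·(T₃/T₂) = 0.4427 L.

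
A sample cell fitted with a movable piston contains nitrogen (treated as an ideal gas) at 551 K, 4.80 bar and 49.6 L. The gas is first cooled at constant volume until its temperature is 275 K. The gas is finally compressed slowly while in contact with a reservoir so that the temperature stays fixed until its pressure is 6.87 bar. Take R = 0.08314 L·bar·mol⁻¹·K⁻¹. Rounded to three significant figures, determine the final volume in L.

V constant ⇒ P ∝ T: V₂ = V₁; P₂ = P₁·(T₂/T₁) = 2.396 bar.
T constant ⇒ Boyle's law P V = const: T₃ = T₂; V₃ = V₂·(P₂/P₃) = 17.30 L.

V₃ ≈ 17.3 L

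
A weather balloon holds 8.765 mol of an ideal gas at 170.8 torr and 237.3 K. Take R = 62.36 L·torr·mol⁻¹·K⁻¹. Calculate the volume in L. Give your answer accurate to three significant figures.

V ≈ 759 L

PV = nRT ⇒ V = nRT/P = (8.765 × 62.36 × 237.3) / 170.8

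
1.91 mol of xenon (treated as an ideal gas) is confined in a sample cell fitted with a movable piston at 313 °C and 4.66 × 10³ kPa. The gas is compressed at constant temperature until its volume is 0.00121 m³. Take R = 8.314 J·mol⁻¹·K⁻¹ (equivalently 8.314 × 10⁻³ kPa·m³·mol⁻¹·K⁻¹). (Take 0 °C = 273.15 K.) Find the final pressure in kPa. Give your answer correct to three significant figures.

P₂ ≈ 7.69e+03 kPa

Convert: T₁ = 586.1 K.
From PV = nRT: V₁ = nRT₁/P₁ = 0.001997 m³.
T constant ⇒ Boyle's law P V = const: T₂ = T₁; P₂ = P₁·(V₁/V₂) = 7692 kPa.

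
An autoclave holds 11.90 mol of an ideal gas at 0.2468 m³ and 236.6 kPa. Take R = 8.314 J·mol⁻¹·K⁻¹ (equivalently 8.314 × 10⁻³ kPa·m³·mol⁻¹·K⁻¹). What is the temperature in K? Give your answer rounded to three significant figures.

T ≈ 590 K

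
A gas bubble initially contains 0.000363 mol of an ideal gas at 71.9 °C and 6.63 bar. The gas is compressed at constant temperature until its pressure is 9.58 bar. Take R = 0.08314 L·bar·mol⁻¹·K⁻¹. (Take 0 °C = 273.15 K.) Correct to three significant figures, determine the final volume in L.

V₂ ≈ 0.00109 L

Convert: T₁ = 345.0 K.
From PV = nRT: V₁ = nRT₁/P₁ = 0.001571 L.
Isothermal, so P V is constant: T₂ = T₁; V₂ = V₁·(P₁/P₂) = 0.001087 L.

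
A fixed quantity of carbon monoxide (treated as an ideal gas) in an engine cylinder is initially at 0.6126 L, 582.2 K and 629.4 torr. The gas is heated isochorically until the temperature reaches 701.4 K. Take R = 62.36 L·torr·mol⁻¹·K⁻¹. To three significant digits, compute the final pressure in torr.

P₂ ≈ 758 torr

V constant ⇒ P ∝ T: V₂ = V₁; P₂ = P₁·(T₂/T₁) = 758.3 torr.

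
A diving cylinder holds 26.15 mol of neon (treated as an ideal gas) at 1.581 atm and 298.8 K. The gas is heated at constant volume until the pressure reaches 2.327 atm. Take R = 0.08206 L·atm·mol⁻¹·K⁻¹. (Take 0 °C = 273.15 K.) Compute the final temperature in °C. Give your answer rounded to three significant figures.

From PV = nRT: V₁ = nRT₁/P₁ = 405.6 L.
Isochoric, so P/T is constant: V₂ = V₁; T₂ = T₁·(P₂/P₁) = 439.8 K.

T₂ ≈ 167 °C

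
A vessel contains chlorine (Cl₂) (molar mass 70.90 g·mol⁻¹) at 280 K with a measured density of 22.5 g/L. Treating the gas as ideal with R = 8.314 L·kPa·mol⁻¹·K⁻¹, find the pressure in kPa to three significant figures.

ρ = PM/(RT) ⇒ P = ρRT/M = (22.5 × 8.314 × 280.0) / 70.90

P ≈ 739 kPa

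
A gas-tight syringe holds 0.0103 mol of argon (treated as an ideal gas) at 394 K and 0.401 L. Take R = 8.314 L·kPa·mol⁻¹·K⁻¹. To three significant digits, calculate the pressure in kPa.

P ≈ 84.1 kPa

PV = nRT ⇒ P = nRT/V = (0.0103 × 8.314 × 394) / 0.401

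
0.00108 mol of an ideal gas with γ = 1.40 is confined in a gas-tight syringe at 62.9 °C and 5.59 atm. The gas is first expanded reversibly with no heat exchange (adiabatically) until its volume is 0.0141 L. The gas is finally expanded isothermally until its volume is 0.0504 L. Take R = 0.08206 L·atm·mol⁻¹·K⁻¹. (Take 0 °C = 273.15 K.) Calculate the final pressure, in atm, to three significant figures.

Convert: T₁ = 336.0 K.
From PV = nRT: V₁ = nRT₁/P₁ = 0.005328 L.
Adiabatic (γ = 1.40), T V^(γ−1) and P V^γ constant: T₂ = T₁·(V₁/V₂)^(γ−1) = 227.7 K; P₂ = P₁·(V₁/V₂)^γ = 1.431 atm.
T constant ⇒ Boyle's law P V = const: T₃ = T₂; P₃ = P₂·(V₂/V₃) = 0.4004 atm.

P₃ ≈ 0.400 atm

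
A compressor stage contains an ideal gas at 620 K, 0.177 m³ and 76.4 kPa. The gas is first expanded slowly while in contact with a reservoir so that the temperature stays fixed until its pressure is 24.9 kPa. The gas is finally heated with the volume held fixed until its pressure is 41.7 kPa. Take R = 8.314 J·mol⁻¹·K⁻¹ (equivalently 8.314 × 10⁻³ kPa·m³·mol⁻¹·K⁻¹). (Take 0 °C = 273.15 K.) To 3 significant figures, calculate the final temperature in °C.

T constant ⇒ Boyle's law P V = const: T₂ = T₁; V₂ = V₁·(P₁/P₂) = 0.5431 m³.
Isochoric, so P/T is constant: V₃ = V₂; T₃ = T₂·(P₃/P₂) = 1038 K.

T₃ ≈ 765 °C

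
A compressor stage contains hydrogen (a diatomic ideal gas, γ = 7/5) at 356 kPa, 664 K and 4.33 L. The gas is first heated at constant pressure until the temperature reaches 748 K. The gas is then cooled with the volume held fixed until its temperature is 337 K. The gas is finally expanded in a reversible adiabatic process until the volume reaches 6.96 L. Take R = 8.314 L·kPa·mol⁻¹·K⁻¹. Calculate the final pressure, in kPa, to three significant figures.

P₄ ≈ 97.5 kPa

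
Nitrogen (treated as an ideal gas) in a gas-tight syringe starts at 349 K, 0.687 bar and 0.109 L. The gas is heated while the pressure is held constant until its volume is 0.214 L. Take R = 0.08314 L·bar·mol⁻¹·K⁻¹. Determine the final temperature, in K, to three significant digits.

Isobaric, so V/T is constant: P₂ = P₁; T₂ = T₁·(V₂/V₁) = 685.2 K.

T₂ ≈ 685 K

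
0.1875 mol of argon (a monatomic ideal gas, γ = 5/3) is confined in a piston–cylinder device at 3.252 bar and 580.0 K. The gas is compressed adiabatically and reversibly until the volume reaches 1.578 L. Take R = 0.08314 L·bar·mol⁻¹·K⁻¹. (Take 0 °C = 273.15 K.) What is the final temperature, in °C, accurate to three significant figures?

T₂ ≈ 573 °C

From PV = nRT: V₁ = nRT₁/P₁ = 2.780 L.
Reversible adiabatic, γ = 5/3: T₂ = T₁·(V₁/V₂)^(γ−1) = 846.1 K; P₂ = P₁·(V₁/V₂)^γ = 8.358 bar.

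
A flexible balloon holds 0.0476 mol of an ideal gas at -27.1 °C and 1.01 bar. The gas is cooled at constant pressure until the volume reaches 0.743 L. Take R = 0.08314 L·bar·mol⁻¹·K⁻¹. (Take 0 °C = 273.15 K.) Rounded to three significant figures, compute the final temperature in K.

Convert: T₁ = 246.0 K.
From PV = nRT: V₁ = nRT₁/P₁ = 0.9641 L.
P constant ⇒ V ∝ T: P₂ = P₁; T₂ = T₁·(V₂/V₁) = 189.6 K.

T₂ ≈ 190 K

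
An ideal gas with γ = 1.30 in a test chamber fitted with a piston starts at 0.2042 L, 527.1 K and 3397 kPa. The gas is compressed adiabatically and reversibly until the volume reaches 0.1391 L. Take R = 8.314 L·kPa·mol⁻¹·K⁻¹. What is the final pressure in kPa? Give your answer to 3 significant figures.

P₂ ≈ 5.60e+03 kPa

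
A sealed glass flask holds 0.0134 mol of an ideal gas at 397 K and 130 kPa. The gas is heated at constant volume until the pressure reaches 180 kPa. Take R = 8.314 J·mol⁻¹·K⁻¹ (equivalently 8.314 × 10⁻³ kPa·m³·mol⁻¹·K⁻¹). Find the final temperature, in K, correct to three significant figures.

T₂ ≈ 550 K

From PV = nRT: V₁ = nRT₁/P₁ = 0.0003402 m³.
V constant ⇒ P ∝ T: V₂ = V₁; T₂ = T₁·(P₂/P₁) = 549.7 K.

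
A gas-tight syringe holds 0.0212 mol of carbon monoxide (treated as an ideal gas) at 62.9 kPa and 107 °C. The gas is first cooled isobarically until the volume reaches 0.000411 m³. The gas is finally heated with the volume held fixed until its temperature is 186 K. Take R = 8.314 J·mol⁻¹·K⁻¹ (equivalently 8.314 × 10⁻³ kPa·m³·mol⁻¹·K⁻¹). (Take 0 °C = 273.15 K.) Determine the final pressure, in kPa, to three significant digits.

P₃ ≈ 79.8 kPa

Convert: T₁ = 380.1 K.
From PV = nRT: V₁ = nRT₁/P₁ = 0.001065 m³.
Isobaric, so V/T is constant: P₂ = P₁; T₂ = T₁·(V₂/V₁) = 146.7 K.
V constant ⇒ P ∝ T: V₃ = V₂; P₃ = P₂·(T₃/T₂) = 79.77 kPa.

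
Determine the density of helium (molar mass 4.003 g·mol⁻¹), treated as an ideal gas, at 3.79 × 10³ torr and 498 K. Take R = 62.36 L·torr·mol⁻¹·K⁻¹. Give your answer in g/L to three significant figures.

ρ = PM/(RT) = (3.79e+03 × 4.003) / (62.36 × 498.0)

ρ ≈ 0.489 g/L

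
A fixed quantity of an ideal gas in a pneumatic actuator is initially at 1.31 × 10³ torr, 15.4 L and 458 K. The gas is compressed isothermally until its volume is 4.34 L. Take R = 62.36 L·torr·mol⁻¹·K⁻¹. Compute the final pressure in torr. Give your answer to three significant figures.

P₂ ≈ 4.65e+03 torr

Isothermal, so P V is constant: T₂ = T₁; P₂ = P₁·(V₁/V₂) = 4648 torr.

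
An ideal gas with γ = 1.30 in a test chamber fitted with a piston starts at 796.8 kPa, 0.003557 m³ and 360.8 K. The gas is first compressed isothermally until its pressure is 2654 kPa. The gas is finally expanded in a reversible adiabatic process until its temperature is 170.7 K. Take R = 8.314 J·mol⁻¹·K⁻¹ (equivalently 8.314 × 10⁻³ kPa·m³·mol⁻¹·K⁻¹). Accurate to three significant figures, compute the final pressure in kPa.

P₃ ≈ 104 kPa

T constant ⇒ Boyle's law P V = const: T₂ = T₁; V₂ = V₁·(P₁/P₂) = 0.001068 m³.
Reversible adiabatic, γ = 1.30: P₃ = P₂·(T₃/T₂)^(γ/(γ−1)) = 103.6 kPa; V₃ = V₂·(T₂/T₃)^(1/(γ−1)) = 0.01294 m³.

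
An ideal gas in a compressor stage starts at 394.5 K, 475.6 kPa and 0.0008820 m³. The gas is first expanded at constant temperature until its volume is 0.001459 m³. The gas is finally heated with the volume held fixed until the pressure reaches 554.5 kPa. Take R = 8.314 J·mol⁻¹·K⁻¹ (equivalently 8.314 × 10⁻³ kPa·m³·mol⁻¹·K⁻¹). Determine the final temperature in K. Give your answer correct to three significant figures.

Isothermal, so P V is constant: T₂ = T₁; P₂ = P₁·(V₁/V₂) = 287.5 kPa.
V constant ⇒ P ∝ T: V₃ = V₂; T₃ = T₂·(P₃/P₂) = 760.8 K.

T₃ ≈ 761 K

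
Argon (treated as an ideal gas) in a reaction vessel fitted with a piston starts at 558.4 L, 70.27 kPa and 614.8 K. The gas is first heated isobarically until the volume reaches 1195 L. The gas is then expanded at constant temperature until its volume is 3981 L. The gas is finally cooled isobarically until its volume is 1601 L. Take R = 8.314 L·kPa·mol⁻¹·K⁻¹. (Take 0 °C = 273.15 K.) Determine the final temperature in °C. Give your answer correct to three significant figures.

T₄ ≈ 256 °C

P constant ⇒ V ∝ T: P₂ = P₁; T₂ = T₁·(V₂/V₁) = 1316 K.
Isothermal, so P V is constant: T₃ = T₂; P₃ = P₂·(V₂/V₃) = 21.09 kPa.
P constant ⇒ V ∝ T: P₄ = P₃; T₄ = T₃·(V₄/V₃) = 529.1 K.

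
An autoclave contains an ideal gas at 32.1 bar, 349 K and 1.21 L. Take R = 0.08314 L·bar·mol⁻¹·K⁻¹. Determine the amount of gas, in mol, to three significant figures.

n ≈ 1.34 mol

PV = nRT ⇒ n = PV/(RT) = (32.1 × 1.21) / (0.08314 × 349)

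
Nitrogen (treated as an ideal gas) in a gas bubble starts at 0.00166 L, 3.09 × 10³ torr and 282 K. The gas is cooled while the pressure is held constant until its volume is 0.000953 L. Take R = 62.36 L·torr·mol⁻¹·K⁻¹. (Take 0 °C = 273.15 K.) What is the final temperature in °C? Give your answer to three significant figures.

Isobaric, so V/T is constant: P₂ = P₁; T₂ = T₁·(V₂/V₁) = 161.9 K.

T₂ ≈ -111 °C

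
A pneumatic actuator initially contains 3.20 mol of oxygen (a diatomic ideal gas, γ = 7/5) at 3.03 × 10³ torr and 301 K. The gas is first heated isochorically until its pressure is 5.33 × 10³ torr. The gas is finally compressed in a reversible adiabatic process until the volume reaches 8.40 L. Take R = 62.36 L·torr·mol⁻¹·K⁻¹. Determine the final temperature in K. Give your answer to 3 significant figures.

T₃ ≈ 746 K

From PV = nRT: V₁ = nRT₁/P₁ = 19.82 L.
V constant ⇒ P ∝ T: V₂ = V₁; T₂ = T₁·(P₂/P₁) = 529.5 K.
Adiabatic (γ = 7/5), T V^(γ−1) and P V^γ constant: T₃ = T₂·(V₂/V₃)^(γ−1) = 746.5 K; P₃ = P₂·(V₂/V₃)^γ = 1.773e+04 torr.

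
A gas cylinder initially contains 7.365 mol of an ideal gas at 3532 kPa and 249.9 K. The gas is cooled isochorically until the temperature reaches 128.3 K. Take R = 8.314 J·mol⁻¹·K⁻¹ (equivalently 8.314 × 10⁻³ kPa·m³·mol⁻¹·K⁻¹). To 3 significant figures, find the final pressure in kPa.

From PV = nRT: V₁ = nRT₁/P₁ = 0.004332 m³.
V constant ⇒ P ∝ T: V₂ = V₁; P₂ = P₁·(T₂/T₁) = 1813 kPa.

P₂ ≈ 1.81e+03 kPa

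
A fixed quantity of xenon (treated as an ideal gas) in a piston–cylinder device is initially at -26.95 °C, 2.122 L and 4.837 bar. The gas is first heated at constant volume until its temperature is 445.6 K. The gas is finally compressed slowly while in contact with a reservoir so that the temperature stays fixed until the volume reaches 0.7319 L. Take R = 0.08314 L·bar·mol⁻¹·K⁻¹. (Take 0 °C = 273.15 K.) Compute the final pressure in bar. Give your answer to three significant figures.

P₃ ≈ 25.4 bar

Convert: T₁ = 246.2 K.
Isochoric, so P/T is constant: V₂ = V₁; P₂ = P₁·(T₂/T₁) = 8.755 bar.
T constant ⇒ Boyle's law P V = const: T₃ = T₂; P₃ = P₂·(V₂/V₃) = 25.38 bar.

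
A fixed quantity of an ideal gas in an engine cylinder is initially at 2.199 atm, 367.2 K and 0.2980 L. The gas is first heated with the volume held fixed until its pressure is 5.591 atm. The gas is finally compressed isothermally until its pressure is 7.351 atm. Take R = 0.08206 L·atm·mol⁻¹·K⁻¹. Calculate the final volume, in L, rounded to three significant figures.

V constant ⇒ P ∝ T: V₂ = V₁; T₂ = T₁·(P₂/P₁) = 933.6 K.
T constant ⇒ Boyle's law P V = const: T₃ = T₂; V₃ = V₂·(P₂/P₃) = 0.2267 L.

V₃ ≈ 0.227 L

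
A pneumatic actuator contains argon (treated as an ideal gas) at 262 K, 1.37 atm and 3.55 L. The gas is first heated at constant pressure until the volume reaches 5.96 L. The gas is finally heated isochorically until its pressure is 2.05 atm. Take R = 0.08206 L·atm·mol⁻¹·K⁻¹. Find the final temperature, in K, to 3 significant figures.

T₃ ≈ 658 K

P constant ⇒ V ∝ T: P₂ = P₁; T₂ = T₁·(V₂/V₁) = 439.9 K.
Isochoric, so P/T is constant: V₃ = V₂; T₃ = T₂·(P₃/P₂) = 658.2 K.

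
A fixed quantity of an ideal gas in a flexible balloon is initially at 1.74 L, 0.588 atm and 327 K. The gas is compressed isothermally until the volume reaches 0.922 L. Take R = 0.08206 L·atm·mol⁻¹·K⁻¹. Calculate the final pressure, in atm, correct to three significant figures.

P₂ ≈ 1.11 atm

Isothermal, so P V is constant: T₂ = T₁; P₂ = P₁·(V₁/V₂) = 1.110 atm.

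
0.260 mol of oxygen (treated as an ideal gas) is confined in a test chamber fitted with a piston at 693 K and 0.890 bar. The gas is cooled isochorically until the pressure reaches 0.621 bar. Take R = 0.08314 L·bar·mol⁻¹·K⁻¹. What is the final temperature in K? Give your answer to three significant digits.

From PV = nRT: V₁ = nRT₁/P₁ = 16.83 L.
V constant ⇒ P ∝ T: V₂ = V₁; T₂ = T₁·(P₂/P₁) = 483.5 K.

T₂ ≈ 484 K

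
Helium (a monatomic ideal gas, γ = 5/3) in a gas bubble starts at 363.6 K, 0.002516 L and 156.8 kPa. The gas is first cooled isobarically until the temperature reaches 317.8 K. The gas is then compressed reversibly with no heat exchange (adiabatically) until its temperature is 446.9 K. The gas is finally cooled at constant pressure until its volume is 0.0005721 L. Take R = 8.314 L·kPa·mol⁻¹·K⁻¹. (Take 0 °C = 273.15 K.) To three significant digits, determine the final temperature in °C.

T₄ ≈ -79.3 °C

P constant ⇒ V ∝ T: P₂ = P₁; V₂ = V₁·(T₂/T₁) = 0.002199 L.
Reversible adiabatic, γ = 5/3: P₃ = P₂·(T₃/T₂)^(γ/(γ−1)) = 367.7 kPa; V₃ = V₂·(T₂/T₃)^(1/(γ−1)) = 0.001319 L.
P constant ⇒ V ∝ T: P₄ = P₃; T₄ = T₃·(V₄/V₃) = 193.9 K.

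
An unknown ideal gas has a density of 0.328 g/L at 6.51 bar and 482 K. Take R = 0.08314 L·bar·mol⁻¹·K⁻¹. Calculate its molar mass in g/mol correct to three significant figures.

ρ = PM/(RT) ⇒ M = ρRT/P = (0.328 × 0.08314 × 482.0) / 6.51

M ≈ 2.02 g/mol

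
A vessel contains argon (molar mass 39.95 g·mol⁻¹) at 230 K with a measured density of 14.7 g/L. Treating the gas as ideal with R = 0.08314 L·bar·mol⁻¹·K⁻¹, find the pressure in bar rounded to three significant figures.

P ≈ 7.04 bar

ρ = PM/(RT) ⇒ P = ρRT/M = (14.7 × 0.08314 × 230.0) / 39.95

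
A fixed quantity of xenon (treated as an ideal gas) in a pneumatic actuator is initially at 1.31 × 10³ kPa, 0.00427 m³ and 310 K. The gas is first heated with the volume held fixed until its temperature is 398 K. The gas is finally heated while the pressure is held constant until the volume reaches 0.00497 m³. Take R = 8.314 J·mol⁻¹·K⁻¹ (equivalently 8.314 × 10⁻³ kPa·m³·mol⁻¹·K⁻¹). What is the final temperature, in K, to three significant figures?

Isochoric, so P/T is constant: V₂ = V₁; P₂ = P₁·(T₂/T₁) = 1682 kPa.
P constant ⇒ V ∝ T: P₃ = P₂; T₃ = T₂·(V₃/V₂) = 463.2 K.

T₃ ≈ 463 K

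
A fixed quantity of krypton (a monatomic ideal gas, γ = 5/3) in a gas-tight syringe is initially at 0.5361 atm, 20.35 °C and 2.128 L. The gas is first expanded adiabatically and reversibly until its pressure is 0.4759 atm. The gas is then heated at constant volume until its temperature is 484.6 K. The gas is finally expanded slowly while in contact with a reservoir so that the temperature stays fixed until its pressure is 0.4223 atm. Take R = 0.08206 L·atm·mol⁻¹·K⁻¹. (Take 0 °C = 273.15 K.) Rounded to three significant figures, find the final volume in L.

Convert: T₁ = 293.5 K.
Reversible adiabatic, γ = 5/3: T₂ = T₁·(P₂/P₁)^((γ−1)/γ) = 279.8 K; V₂ = V₁·(P₁/P₂)^(1/γ) = 2.286 L.
Isochoric, so P/T is constant: V₃ = V₂; P₃ = P₂·(T₃/T₂) = 0.8241 atm.
Isothermal, so P V is constant: T₄ = T₃; V₄ = V₃·(P₃/P₄) = 4.460 L.

V₄ ≈ 4.46 L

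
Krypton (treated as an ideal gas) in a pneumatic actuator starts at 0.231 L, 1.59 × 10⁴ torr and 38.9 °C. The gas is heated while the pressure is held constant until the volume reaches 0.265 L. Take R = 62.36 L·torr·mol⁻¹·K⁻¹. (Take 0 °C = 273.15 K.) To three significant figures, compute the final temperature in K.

T₂ ≈ 358 K

Convert: T₁ = 312.0 K.
P constant ⇒ V ∝ T: P₂ = P₁; T₂ = T₁·(V₂/V₁) = 358.0 K.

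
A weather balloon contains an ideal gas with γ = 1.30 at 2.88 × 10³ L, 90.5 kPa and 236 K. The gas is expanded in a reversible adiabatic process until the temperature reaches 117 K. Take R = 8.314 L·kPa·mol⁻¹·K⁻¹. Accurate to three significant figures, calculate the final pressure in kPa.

P₂ ≈ 4.33 kPa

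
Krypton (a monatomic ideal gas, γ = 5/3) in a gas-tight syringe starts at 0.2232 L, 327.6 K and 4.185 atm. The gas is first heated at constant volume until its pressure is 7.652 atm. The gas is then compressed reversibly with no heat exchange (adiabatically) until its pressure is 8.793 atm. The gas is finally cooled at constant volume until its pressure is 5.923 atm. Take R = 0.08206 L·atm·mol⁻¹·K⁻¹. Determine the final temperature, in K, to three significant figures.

T₄ ≈ 427 K

Isochoric, so P/T is constant: V₂ = V₁; T₂ = T₁·(P₂/P₁) = 599.0 K.
Adiabatic (γ = 5/3), T V^(γ−1) and P V^γ constant: T₃ = T₂·(P₃/P₂)^((γ−1)/γ) = 633.2 K; V₃ = V₂·(P₂/P₃)^(1/γ) = 0.2053 L.
Isochoric, so P/T is constant: V₄ = V₃; T₄ = T₃·(P₄/P₃) = 426.6 K.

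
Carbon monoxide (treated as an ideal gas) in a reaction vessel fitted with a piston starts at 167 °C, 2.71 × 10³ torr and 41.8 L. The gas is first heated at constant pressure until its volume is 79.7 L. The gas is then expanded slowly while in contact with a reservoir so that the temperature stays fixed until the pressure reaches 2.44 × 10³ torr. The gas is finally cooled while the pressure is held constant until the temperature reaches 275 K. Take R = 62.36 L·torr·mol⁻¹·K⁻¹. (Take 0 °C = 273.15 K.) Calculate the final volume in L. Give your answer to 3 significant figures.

Convert: T₁ = 440.1 K.
Isobaric, so V/T is constant: P₂ = P₁; T₂ = T₁·(V₂/V₁) = 839.2 K.
T constant ⇒ Boyle's law P V = const: T₃ = T₂; V₃ = V₂·(P₂/P₃) = 88.52 L.
Isobaric, so V/T is constant: P₄ = P₃; V₄ = V₃·(T₄/T₃) = 29.01 L.

V₄ ≈ 29.0 L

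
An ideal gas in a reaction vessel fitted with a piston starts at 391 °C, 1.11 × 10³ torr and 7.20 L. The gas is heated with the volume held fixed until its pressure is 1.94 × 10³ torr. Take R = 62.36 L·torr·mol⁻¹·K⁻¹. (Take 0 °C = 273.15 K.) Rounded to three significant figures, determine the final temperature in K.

Convert: T₁ = 664.1 K.
V constant ⇒ P ∝ T: V₂ = V₁; T₂ = T₁·(P₂/P₁) = 1161 K.

T₂ ≈ 1.16e+03 K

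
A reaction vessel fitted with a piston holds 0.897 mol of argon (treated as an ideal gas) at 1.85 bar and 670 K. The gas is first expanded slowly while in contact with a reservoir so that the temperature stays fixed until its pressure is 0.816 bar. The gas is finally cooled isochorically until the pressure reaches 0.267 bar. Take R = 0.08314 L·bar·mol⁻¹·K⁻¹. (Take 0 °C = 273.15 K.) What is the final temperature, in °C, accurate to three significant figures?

T₃ ≈ -53.9 °C

From PV = nRT: V₁ = nRT₁/P₁ = 27.01 L.
T constant ⇒ Boyle's law P V = const: T₂ = T₁; V₂ = V₁·(P₁/P₂) = 61.23 L.
Isochoric, so P/T is constant: V₃ = V₂; T₃ = T₂·(P₃/P₂) = 219.2 K.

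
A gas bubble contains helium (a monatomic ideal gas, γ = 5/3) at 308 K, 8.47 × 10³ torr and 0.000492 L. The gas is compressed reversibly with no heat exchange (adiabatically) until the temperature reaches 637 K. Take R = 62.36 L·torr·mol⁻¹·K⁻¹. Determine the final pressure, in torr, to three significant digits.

Adiabatic (γ = 5/3), T V^(γ−1) and P V^γ constant: P₂ = P₁·(T₂/T₁)^(γ/(γ−1)) = 5.210e+04 torr; V₂ = V₁·(T₁/T₂)^(1/(γ−1)) = 0.0001654 L.

P₂ ≈ 5.21e+04 torr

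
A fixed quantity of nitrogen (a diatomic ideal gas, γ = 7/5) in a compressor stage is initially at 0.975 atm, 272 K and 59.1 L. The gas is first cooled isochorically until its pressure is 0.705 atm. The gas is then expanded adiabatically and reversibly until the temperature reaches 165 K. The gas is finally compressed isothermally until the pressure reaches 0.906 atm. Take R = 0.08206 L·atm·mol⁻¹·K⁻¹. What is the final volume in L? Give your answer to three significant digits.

V₄ ≈ 38.6 L

Isochoric, so P/T is constant: V₂ = V₁; T₂ = T₁·(P₂/P₁) = 196.7 K.
Reversible adiabatic, γ = 7/5: P₃ = P₂·(T₃/T₂)^(γ/(γ−1)) = 0.3813 atm; V₃ = V₂·(T₂/T₃)^(1/(γ−1)) = 91.68 L.
Isothermal, so P V is constant: T₄ = T₃; V₄ = V₃·(P₃/P₄) = 38.58 L.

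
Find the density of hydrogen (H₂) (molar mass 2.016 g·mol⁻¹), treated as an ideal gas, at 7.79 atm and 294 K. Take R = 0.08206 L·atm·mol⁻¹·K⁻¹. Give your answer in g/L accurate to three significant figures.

ρ ≈ 0.651 g/L

ρ = PM/(RT) = (7.79 × 2.016) / (0.08206 × 294.0)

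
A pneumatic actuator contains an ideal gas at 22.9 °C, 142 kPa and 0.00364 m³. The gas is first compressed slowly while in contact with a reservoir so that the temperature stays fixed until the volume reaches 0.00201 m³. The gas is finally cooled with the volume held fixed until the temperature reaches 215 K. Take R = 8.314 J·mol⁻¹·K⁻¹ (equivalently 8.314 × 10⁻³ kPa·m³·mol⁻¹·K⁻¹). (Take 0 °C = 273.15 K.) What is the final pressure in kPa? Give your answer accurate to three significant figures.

Convert: T₁ = 296.0 K.
T constant ⇒ Boyle's law P V = const: T₂ = T₁; P₂ = P₁·(V₁/V₂) = 257.2 kPa.
V constant ⇒ P ∝ T: V₃ = V₂; P₃ = P₂·(T₃/T₂) = 186.8 kPa.

P₃ ≈ 187 kPa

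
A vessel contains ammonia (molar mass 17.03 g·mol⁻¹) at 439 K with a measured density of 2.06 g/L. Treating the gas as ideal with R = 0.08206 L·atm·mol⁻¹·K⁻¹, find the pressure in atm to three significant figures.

ρ = PM/(RT) ⇒ P = ρRT/M = (2.06 × 0.08206 × 439.0) / 17.03

P ≈ 4.36 atm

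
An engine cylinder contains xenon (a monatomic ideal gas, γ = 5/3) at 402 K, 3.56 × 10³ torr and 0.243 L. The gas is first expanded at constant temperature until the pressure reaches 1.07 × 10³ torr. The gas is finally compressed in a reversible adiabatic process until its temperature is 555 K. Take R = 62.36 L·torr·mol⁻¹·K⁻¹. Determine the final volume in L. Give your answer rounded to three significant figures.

V₃ ≈ 0.498 L

T constant ⇒ Boyle's law P V = const: T₂ = T₁; V₂ = V₁·(P₁/P₂) = 0.8085 L.
Reversible adiabatic, γ = 5/3: P₃ = P₂·(T₃/T₂)^(γ/(γ−1)) = 2396 torr; V₃ = V₂·(T₂/T₃)^(1/(γ−1)) = 0.4984 L.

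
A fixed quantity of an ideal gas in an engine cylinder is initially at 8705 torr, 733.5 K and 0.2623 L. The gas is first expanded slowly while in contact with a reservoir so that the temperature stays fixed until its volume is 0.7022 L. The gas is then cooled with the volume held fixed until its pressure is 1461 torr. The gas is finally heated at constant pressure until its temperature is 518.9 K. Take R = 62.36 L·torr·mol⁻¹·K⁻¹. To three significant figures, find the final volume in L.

V₄ ≈ 1.11 L

T constant ⇒ Boyle's law P V = const: T₂ = T₁; P₂ = P₁·(V₁/V₂) = 3252 torr.
Isochoric, so P/T is constant: V₃ = V₂; T₃ = T₂·(P₃/P₂) = 329.6 K.
P constant ⇒ V ∝ T: P₄ = P₃; V₄ = V₃·(T₄/T₃) = 1.106 L.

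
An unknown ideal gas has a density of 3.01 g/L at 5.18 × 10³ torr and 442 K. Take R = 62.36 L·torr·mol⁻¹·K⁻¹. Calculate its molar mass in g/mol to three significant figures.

M ≈ 16.0 g/mol

ρ = PM/(RT) ⇒ M = ρRT/P = (3.01 × 62.36 × 442.0) / 5.18e+03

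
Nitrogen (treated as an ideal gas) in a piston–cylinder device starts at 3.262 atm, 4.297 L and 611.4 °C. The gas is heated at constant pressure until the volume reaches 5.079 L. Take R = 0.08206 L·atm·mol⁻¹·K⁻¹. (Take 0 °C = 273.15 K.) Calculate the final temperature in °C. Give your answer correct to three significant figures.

T₂ ≈ 772 °C

Convert: T₁ = 884.5 K.
P constant ⇒ V ∝ T: P₂ = P₁; T₂ = T₁·(V₂/V₁) = 1046 K.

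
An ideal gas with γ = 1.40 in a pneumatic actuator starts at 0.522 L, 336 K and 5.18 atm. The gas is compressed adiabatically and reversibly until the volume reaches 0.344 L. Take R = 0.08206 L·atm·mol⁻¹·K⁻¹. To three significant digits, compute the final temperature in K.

T₂ ≈ 397 K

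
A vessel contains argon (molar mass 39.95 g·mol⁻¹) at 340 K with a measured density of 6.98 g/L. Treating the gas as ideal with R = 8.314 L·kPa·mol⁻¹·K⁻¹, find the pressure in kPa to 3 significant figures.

ρ = PM/(RT) ⇒ P = ρRT/M = (6.98 × 8.314 × 340.0) / 39.95

P ≈ 494 kPa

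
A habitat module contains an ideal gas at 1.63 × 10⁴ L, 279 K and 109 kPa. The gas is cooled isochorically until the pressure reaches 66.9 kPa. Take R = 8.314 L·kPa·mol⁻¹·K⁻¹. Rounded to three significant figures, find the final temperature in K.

V constant ⇒ P ∝ T: V₂ = V₁; T₂ = T₁·(P₂/P₁) = 171.2 K.

T₂ ≈ 171 K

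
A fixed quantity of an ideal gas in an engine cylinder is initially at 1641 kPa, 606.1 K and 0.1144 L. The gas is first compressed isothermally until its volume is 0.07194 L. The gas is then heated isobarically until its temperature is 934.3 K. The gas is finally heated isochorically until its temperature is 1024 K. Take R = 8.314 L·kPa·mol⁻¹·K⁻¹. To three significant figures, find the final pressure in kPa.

Isothermal, so P V is constant: T₂ = T₁; P₂ = P₁·(V₁/V₂) = 2610 kPa.
Isobaric, so V/T is constant: P₃ = P₂; V₃ = V₂·(T₃/T₂) = 0.1109 L.
Isochoric, so P/T is constant: V₄ = V₃; P₄ = P₃·(T₄/T₃) = 2860 kPa.

P₄ ≈ 2.86e+03 kPa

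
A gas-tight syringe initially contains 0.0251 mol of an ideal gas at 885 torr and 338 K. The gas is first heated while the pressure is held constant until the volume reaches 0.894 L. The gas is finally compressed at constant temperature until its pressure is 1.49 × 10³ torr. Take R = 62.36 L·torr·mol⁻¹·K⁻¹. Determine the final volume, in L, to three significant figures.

V₃ ≈ 0.531 L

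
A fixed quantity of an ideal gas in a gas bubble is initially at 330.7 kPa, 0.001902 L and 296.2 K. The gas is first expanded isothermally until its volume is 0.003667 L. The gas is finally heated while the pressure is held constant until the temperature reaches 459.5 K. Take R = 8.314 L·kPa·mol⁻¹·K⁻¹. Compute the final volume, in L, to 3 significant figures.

Isothermal, so P V is constant: T₂ = T₁; P₂ = P₁·(V₁/V₂) = 171.5 kPa.
P constant ⇒ V ∝ T: P₃ = P₂; V₃ = V₂·(T₃/T₂) = 0.005689 L.

V₃ ≈ 0.00569 L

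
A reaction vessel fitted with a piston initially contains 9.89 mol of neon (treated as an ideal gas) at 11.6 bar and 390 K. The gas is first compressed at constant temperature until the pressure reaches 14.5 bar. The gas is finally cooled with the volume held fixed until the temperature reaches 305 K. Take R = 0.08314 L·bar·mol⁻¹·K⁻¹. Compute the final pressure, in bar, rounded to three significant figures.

From PV = nRT: V₁ = nRT₁/P₁ = 27.64 L.
Isothermal, so P V is constant: T₂ = T₁; V₂ = V₁·(P₁/P₂) = 22.12 L.
Isochoric, so P/T is constant: V₃ = V₂; P₃ = P₂·(T₃/T₂) = 11.34 bar.

P₃ ≈ 11.3 bar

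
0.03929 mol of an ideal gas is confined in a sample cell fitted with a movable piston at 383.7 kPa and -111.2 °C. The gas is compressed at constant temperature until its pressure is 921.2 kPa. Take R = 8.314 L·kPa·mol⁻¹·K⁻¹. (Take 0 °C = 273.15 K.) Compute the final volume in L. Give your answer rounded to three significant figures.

Convert: T₁ = 161.9 K.
From PV = nRT: V₁ = nRT₁/P₁ = 0.1379 L.
Isothermal, so P V is constant: T₂ = T₁; V₂ = V₁·(P₁/P₂) = 0.05743 L.

V₂ ≈ 0.0574 L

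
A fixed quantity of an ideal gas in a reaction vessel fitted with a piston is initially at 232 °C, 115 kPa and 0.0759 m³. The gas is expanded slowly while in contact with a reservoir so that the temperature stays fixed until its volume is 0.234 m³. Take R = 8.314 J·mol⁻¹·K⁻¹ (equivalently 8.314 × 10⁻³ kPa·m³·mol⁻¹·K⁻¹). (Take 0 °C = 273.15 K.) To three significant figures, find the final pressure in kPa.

Convert: T₁ = 505.1 K.
T constant ⇒ Boyle's law P V = const: T₂ = T₁; P₂ = P₁·(V₁/V₂) = 37.30 kPa.

P₂ ≈ 37.3 kPa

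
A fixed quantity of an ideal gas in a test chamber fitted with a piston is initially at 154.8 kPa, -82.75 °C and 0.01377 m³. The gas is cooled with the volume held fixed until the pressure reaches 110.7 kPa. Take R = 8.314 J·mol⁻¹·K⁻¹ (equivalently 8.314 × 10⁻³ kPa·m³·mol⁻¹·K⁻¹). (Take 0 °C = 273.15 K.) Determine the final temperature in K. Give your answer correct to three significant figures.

T₂ ≈ 136 K

Convert: T₁ = 190.4 K.
V constant ⇒ P ∝ T: V₂ = V₁; T₂ = T₁·(P₂/P₁) = 136.2 K.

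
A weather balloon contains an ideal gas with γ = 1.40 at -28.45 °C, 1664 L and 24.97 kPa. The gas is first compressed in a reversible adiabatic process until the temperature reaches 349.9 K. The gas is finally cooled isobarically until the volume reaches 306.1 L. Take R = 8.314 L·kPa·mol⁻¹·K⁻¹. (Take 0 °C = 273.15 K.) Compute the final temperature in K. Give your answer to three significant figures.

Convert: T₁ = 244.7 K.
Reversible adiabatic, γ = 1.40: P₂ = P₁·(T₂/T₁)^(γ/(γ−1)) = 87.30 kPa; V₂ = V₁·(T₁/T₂)^(1/(γ−1)) = 680.6 L.
P constant ⇒ V ∝ T: P₃ = P₂; T₃ = T₂·(V₃/V₂) = 157.4 K.

T₃ ≈ 157 K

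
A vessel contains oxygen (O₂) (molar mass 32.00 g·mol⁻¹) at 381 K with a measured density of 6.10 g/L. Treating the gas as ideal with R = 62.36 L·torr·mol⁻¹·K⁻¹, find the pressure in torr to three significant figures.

P ≈ 4.53e+03 torr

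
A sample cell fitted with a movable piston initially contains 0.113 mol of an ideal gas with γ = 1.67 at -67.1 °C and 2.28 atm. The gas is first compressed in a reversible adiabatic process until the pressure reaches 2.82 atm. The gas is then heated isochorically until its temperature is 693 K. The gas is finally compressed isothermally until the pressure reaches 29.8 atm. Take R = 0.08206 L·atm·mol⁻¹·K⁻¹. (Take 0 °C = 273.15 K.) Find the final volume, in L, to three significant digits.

Convert: T₁ = 206.0 K.
From PV = nRT: V₁ = nRT₁/P₁ = 0.8380 L.
Reversible adiabatic, γ = 1.67: T₂ = T₁·(P₂/P₁)^((γ−1)/γ) = 224.4 K; V₂ = V₁·(P₁/P₂)^(1/γ) = 0.7379 L.
V constant ⇒ P ∝ T: V₃ = V₂; P₃ = P₂·(T₃/T₂) = 8.709 atm.
T constant ⇒ Boyle's law P V = const: T₄ = T₃; V₄ = V₃·(P₃/P₄) = 0.2156 L.

V₄ ≈ 0.216 L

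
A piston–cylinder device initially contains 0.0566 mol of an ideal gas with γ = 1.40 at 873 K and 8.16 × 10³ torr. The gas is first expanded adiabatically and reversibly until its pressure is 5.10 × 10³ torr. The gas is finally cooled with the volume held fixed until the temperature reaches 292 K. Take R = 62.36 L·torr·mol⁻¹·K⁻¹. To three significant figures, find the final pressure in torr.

From PV = nRT: V₁ = nRT₁/P₁ = 0.3776 L.
Reversible adiabatic, γ = 1.40: T₂ = T₁·(P₂/P₁)^((γ−1)/γ) = 763.3 K; V₂ = V₁·(P₁/P₂)^(1/γ) = 0.5283 L.
Isochoric, so P/T is constant: V₃ = V₂; P₃ = P₂·(T₃/T₂) = 1951 torr.

P₃ ≈ 1.95e+03 torr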